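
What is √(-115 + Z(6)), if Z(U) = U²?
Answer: I*√79 ≈ 8.8882*I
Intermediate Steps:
√(-115 + Z(6)) = √(-115 + 6²) = √(-115 + 36) = √(-79) = I*√79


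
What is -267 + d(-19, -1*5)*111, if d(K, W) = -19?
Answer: -2376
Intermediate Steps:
-267 + d(-19, -1*5)*111 = -267 - 19*111 = -267 - 2109 = -2376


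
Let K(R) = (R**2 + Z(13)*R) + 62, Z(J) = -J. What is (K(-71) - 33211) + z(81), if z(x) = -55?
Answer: -27240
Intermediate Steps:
K(R) = 62 + R**2 - 13*R (K(R) = (R**2 + (-1*13)*R) + 62 = (R**2 - 13*R) + 62 = 62 + R**2 - 13*R)
(K(-71) - 33211) + z(81) = ((62 + (-71)**2 - 13*(-71)) - 33211) - 55 = ((62 + 5041 + 923) - 33211) - 55 = (6026 - 33211) - 55 = -27185 - 55 = -27240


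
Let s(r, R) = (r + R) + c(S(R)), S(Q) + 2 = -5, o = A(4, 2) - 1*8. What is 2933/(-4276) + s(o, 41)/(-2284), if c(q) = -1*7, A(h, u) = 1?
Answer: -851803/1220798 ≈ -0.69774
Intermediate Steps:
o = -7 (o = 1 - 1*8 = 1 - 8 = -7)
S(Q) = -7 (S(Q) = -2 - 5 = -7)
c(q) = -7
s(r, R) = -7 + R + r (s(r, R) = (r + R) - 7 = (R + r) - 7 = -7 + R + r)
2933/(-4276) + s(o, 41)/(-2284) = 2933/(-4276) + (-7 + 41 - 7)/(-2284) = 2933*(-1/4276) + 27*(-1/2284) = -2933/4276 - 27/2284 = -851803/1220798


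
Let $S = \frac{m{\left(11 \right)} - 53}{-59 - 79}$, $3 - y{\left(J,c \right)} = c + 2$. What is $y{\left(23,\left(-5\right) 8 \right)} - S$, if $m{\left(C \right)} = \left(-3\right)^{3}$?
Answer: $\frac{2789}{69} \approx 40.42$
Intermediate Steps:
$m{\left(C \right)} = -27$
$y{\left(J,c \right)} = 1 - c$ ($y{\left(J,c \right)} = 3 - \left(c + 2\right) = 3 - \left(2 + c\right) = 1 - c$)
$S = \frac{40}{69}$ ($S = \frac{-27 - 53}{-59 - 79} = - \frac{80}{-138} = \left(-80\right) \left(- \frac{1}{138}\right) = \frac{40}{69} \approx 0.57971$)
$y{\left(23,\left(-5\right) 8 \right)} - S = \left(1 - \left(-5\right) 8\right) - \frac{40}{69} = \left(1 - -40\right) - \frac{40}{69} = \left(1 + 40\right) - \frac{40}{69} = 41 - \frac{40}{69} = \frac{2789}{69}$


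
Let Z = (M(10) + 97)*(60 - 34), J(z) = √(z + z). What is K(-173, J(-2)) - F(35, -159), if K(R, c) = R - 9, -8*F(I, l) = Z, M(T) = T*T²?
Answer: 13533/4 ≈ 3383.3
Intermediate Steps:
J(z) = √2*√z (J(z) = √(2*z) = √2*√z)
M(T) = T³
Z = 28522 (Z = (10³ + 97)*(60 - 34) = (1000 + 97)*26 = 1097*26 = 28522)
F(I, l) = -14261/4 (F(I, l) = -⅛*28522 = -14261/4)
K(R, c) = -9 + R
K(-173, J(-2)) - F(35, -159) = (-9 - 173) - 1*(-14261/4) = -182 + 14261/4 = 13533/4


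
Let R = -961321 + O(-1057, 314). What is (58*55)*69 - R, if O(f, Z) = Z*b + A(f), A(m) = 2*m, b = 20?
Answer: 1177265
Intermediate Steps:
O(f, Z) = 2*f + 20*Z (O(f, Z) = Z*20 + 2*f = 20*Z + 2*f = 2*f + 20*Z)
R = -957155 (R = -961321 + (2*(-1057) + 20*314) = -961321 + (-2114 + 6280) = -961321 + 4166 = -957155)
(58*55)*69 - R = (58*55)*69 - 1*(-957155) = 3190*69 + 957155 = 220110 + 957155 = 1177265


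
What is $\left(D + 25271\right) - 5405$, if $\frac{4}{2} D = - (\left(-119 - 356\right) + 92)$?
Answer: $\frac{40115}{2} \approx 20058.0$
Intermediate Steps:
$D = \frac{383}{2}$ ($D = \frac{\left(-1\right) \left(\left(-119 - 356\right) + 92\right)}{2} = \frac{\left(-1\right) \left(-475 + 92\right)}{2} = \frac{\left(-1\right) \left(-383\right)}{2} = \frac{1}{2} \cdot 383 = \frac{383}{2} \approx 191.5$)
$\left(D + 25271\right) - 5405 = \left(\frac{383}{2} + 25271\right) - 5405 = \frac{50925}{2} - 5405 = \frac{40115}{2}$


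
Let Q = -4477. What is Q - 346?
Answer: -4823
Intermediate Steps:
Q - 346 = -4477 - 346 = -4823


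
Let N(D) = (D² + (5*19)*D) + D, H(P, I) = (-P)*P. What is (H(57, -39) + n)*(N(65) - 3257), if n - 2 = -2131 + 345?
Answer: -36277864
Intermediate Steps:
n = -1784 (n = 2 + (-2131 + 345) = 2 - 1786 = -1784)
H(P, I) = -P²
N(D) = D² + 96*D (N(D) = (D² + 95*D) + D = D² + 96*D)
(H(57, -39) + n)*(N(65) - 3257) = (-1*57² - 1784)*(65*(96 + 65) - 3257) = (-1*3249 - 1784)*(65*161 - 3257) = (-3249 - 1784)*(10465 - 3257) = -5033*7208 = -36277864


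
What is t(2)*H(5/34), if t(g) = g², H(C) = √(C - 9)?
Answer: 2*I*√10234/17 ≈ 11.902*I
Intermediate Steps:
H(C) = √(-9 + C)
t(2)*H(5/34) = 2²*√(-9 + 5/34) = 4*√(-9 + 5*(1/34)) = 4*√(-9 + 5/34) = 4*√(-301/34) = 4*(I*√10234/34) = 2*I*√10234/17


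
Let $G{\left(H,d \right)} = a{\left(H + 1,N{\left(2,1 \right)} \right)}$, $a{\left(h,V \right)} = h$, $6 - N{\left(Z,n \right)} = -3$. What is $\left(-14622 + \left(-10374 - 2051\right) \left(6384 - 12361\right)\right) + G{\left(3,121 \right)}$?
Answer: $74249607$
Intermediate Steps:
$N{\left(Z,n \right)} = 9$ ($N{\left(Z,n \right)} = 6 - -3 = 6 + 3 = 9$)
$G{\left(H,d \right)} = 1 + H$ ($G{\left(H,d \right)} = H + 1 = 1 + H$)
$\left(-14622 + \left(-10374 - 2051\right) \left(6384 - 12361\right)\right) + G{\left(3,121 \right)} = \left(-14622 + \left(-10374 - 2051\right) \left(6384 - 12361\right)\right) + \left(1 + 3\right) = \left(-14622 - -74264225\right) + 4 = \left(-14622 + 74264225\right) + 4 = 74249603 + 4 = 74249607$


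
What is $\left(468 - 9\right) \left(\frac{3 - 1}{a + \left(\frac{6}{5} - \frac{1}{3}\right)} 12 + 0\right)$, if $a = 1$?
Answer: $\frac{41310}{7} \approx 5901.4$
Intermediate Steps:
$\left(468 - 9\right) \left(\frac{3 - 1}{a + \left(\frac{6}{5} - \frac{1}{3}\right)} 12 + 0\right) = \left(468 - 9\right) \left(\frac{3 - 1}{1 + \left(\frac{6}{5} - \frac{1}{3}\right)} 12 + 0\right) = 459 \left(\frac{2}{1 + \left(6 \cdot \frac{1}{5} - \frac{1}{3}\right)} 12 + 0\right) = 459 \left(\frac{2}{1 + \left(\frac{6}{5} - \frac{1}{3}\right)} 12 + 0\right) = 459 \left(\frac{2}{1 + \frac{13}{15}} \cdot 12 + 0\right) = 459 \left(\frac{2}{\frac{28}{15}} \cdot 12 + 0\right) = 459 \left(2 \cdot \frac{15}{28} \cdot 12 + 0\right) = 459 \left(\frac{15}{14} \cdot 12 + 0\right) = 459 \left(\frac{90}{7} + 0\right) = 459 \cdot \frac{90}{7} = \frac{41310}{7}$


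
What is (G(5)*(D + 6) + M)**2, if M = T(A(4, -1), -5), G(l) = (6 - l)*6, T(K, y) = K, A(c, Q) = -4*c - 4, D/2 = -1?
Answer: 16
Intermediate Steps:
D = -2 (D = 2*(-1) = -2)
A(c, Q) = -4 - 4*c
G(l) = 36 - 6*l
M = -20 (M = -4 - 4*4 = -4 - 16 = -20)
(G(5)*(D + 6) + M)**2 = ((36 - 6*5)*(-2 + 6) - 20)**2 = ((36 - 30)*4 - 20)**2 = (6*4 - 20)**2 = (24 - 20)**2 = 4**2 = 16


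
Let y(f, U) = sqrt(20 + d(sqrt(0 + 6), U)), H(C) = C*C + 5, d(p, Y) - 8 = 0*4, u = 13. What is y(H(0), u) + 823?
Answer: 823 + 2*sqrt(7) ≈ 828.29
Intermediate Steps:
d(p, Y) = 8 (d(p, Y) = 8 + 0*4 = 8 + 0 = 8)
H(C) = 5 + C**2 (H(C) = C**2 + 5 = 5 + C**2)
y(f, U) = 2*sqrt(7) (y(f, U) = sqrt(20 + 8) = sqrt(28) = 2*sqrt(7))
y(H(0), u) + 823 = 2*sqrt(7) + 823 = 823 + 2*sqrt(7)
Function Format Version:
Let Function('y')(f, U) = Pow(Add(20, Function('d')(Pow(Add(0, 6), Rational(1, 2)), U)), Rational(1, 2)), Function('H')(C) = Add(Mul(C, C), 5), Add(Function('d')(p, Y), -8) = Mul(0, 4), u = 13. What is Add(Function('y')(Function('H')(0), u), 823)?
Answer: Add(823, Mul(2, Pow(7, Rational(1, 2)))) ≈ 828.29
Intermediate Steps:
Function('d')(p, Y) = 8 (Function('d')(p, Y) = Add(8, Mul(0, 4)) = Add(8, 0) = 8)
Function('H')(C) = Add(5, Pow(C, 2)) (Function('H')(C) = Add(Pow(C, 2), 5) = Add(5, Pow(C, 2)))
Function('y')(f, U) = Mul(2, Pow(7, Rational(1, 2))) (Function('y')(f, U) = Pow(Add(20, 8), Rational(1, 2)) = Pow(28, Rational(1, 2)) = Mul(2, Pow(7, Rational(1, 2))))
Add(Function('y')(Function('H')(0), u), 823) = Add(Mul(2, Pow(7, Rational(1, 2))), 823) = Add(823, Mul(2, Pow(7, Rational(1, 2))))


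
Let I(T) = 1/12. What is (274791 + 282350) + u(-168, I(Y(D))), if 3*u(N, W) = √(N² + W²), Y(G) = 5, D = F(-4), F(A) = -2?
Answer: 557141 + √4064257/36 ≈ 5.5720e+5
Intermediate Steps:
D = -2
I(T) = 1/12
u(N, W) = √(N² + W²)/3
(274791 + 282350) + u(-168, I(Y(D))) = (274791 + 282350) + √((-168)² + (1/12)²)/3 = 557141 + √(28224 + 1/144)/3 = 557141 + √(4064257/144)/3 = 557141 + (√4064257/12)/3 = 557141 + √4064257/36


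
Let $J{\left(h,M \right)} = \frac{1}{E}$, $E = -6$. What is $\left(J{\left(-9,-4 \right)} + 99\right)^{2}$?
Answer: $\frac{351649}{36} \approx 9768.0$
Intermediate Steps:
$J{\left(h,M \right)} = - \frac{1}{6}$ ($J{\left(h,M \right)} = \frac{1}{-6} = - \frac{1}{6}$)
$\left(J{\left(-9,-4 \right)} + 99\right)^{2} = \left(- \frac{1}{6} + 99\right)^{2} = \left(\frac{593}{6}\right)^{2} = \frac{351649}{36}$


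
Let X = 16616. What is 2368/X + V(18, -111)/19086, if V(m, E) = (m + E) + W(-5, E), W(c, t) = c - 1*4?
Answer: 906267/6606937 ≈ 0.13717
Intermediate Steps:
W(c, t) = -4 + c (W(c, t) = c - 4 = -4 + c)
V(m, E) = -9 + E + m (V(m, E) = (m + E) + (-4 - 5) = (E + m) - 9 = -9 + E + m)
2368/X + V(18, -111)/19086 = 2368/16616 + (-9 - 111 + 18)/19086 = 2368*(1/16616) - 102*1/19086 = 296/2077 - 17/3181 = 906267/6606937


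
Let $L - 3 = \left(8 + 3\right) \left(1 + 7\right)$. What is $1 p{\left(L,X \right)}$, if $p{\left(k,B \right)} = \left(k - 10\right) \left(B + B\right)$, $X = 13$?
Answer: $2106$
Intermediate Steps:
$L = 91$ ($L = 3 + \left(8 + 3\right) \left(1 + 7\right) = 3 + 11 \cdot 8 = 3 + 88 = 91$)
$p{\left(k,B \right)} = 2 B \left(-10 + k\right)$ ($p{\left(k,B \right)} = \left(-10 + k\right) 2 B = 2 B \left(-10 + k\right)$)
$1 p{\left(L,X \right)} = 1 \cdot 2 \cdot 13 \left(-10 + 91\right) = 1 \cdot 2 \cdot 13 \cdot 81 = 1 \cdot 2106 = 2106$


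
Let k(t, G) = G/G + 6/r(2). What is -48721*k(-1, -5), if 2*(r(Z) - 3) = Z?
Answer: -243605/2 ≈ -1.2180e+5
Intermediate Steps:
r(Z) = 3 + Z/2
k(t, G) = 5/2 (k(t, G) = G/G + 6/(3 + (1/2)*2) = 1 + 6/(3 + 1) = 1 + 6/4 = 1 + 6*(1/4) = 1 + 3/2 = 5/2)
-48721*k(-1, -5) = -48721*5/2 = -587*415/2 = -243605/2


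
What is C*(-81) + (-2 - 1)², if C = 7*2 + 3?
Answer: -1368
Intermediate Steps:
C = 17 (C = 14 + 3 = 17)
C*(-81) + (-2 - 1)² = 17*(-81) + (-2 - 1)² = -1377 + (-3)² = -1377 + 9 = -1368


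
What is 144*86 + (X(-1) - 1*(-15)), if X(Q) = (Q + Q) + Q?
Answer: 12396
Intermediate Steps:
X(Q) = 3*Q (X(Q) = 2*Q + Q = 3*Q)
144*86 + (X(-1) - 1*(-15)) = 144*86 + (3*(-1) - 1*(-15)) = 12384 + (-3 + 15) = 12384 + 12 = 12396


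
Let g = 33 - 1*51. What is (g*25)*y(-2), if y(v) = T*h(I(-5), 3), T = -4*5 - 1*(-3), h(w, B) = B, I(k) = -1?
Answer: 22950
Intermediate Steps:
T = -17 (T = -20 + 3 = -17)
g = -18 (g = 33 - 51 = -18)
y(v) = -51 (y(v) = -17*3 = -51)
(g*25)*y(-2) = -18*25*(-51) = -450*(-51) = 22950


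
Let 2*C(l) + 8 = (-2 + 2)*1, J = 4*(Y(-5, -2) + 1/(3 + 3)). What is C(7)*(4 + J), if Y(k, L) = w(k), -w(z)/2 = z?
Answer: -536/3 ≈ -178.67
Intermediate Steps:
w(z) = -2*z
Y(k, L) = -2*k
J = 122/3 (J = 4*(-2*(-5) + 1/(3 + 3)) = 4*(10 + 1/6) = 4*(10 + ⅙) = 4*(61/6) = 122/3 ≈ 40.667)
C(l) = -4 (C(l) = -4 + ((-2 + 2)*1)/2 = -4 + (0*1)/2 = -4 + (½)*0 = -4 + 0 = -4)
C(7)*(4 + J) = -4*(4 + 122/3) = -4*134/3 = -536/3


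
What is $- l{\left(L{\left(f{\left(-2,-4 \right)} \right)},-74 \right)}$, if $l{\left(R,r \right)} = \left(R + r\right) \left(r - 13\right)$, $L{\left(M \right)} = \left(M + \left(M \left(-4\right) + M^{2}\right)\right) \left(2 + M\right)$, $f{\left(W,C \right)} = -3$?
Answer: $-8004$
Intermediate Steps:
$L{\left(M \right)} = \left(2 + M\right) \left(M^{2} - 3 M\right)$ ($L{\left(M \right)} = \left(M + \left(- 4 M + M^{2}\right)\right) \left(2 + M\right) = \left(M + \left(M^{2} - 4 M\right)\right) \left(2 + M\right) = \left(M^{2} - 3 M\right) \left(2 + M\right) = \left(2 + M\right) \left(M^{2} - 3 M\right)$)
$l{\left(R,r \right)} = \left(-13 + r\right) \left(R + r\right)$ ($l{\left(R,r \right)} = \left(R + r\right) \left(-13 + r\right) = \left(-13 + r\right) \left(R + r\right)$)
$- l{\left(L{\left(f{\left(-2,-4 \right)} \right)},-74 \right)} = - (\left(-74\right)^{2} - 13 \left(- 3 \left(-6 + \left(-3\right)^{2} - -3\right)\right) - -962 + - 3 \left(-6 + \left(-3\right)^{2} - -3\right) \left(-74\right)) = - (5476 - 13 \left(- 3 \left(-6 + 9 + 3\right)\right) + 962 + - 3 \left(-6 + 9 + 3\right) \left(-74\right)) = - (5476 - 13 \left(\left(-3\right) 6\right) + 962 + \left(-3\right) 6 \left(-74\right)) = - (5476 - -234 + 962 - -1332) = - (5476 + 234 + 962 + 1332) = \left(-1\right) 8004 = -8004$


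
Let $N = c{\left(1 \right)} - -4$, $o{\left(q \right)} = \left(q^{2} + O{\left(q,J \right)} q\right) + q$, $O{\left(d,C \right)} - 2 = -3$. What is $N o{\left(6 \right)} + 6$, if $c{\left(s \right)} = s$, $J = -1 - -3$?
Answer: $186$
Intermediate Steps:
$J = 2$ ($J = -1 + 3 = 2$)
$O{\left(d,C \right)} = -1$ ($O{\left(d,C \right)} = 2 - 3 = -1$)
$o{\left(q \right)} = q^{2}$ ($o{\left(q \right)} = \left(q^{2} - q\right) + q = q^{2}$)
$N = 5$ ($N = 1 - -4 = 1 + 4 = 5$)
$N o{\left(6 \right)} + 6 = 5 \cdot 6^{2} + 6 = 5 \cdot 36 + 6 = 180 + 6 = 186$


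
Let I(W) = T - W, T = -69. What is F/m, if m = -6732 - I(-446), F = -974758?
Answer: 974758/7109 ≈ 137.12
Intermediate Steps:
I(W) = -69 - W
m = -7109 (m = -6732 - (-69 - 1*(-446)) = -6732 - (-69 + 446) = -6732 - 1*377 = -6732 - 377 = -7109)
F/m = -974758/(-7109) = -974758*(-1/7109) = 974758/7109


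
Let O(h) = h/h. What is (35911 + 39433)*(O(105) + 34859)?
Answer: 2626491840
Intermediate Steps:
O(h) = 1
(35911 + 39433)*(O(105) + 34859) = (35911 + 39433)*(1 + 34859) = 75344*34860 = 2626491840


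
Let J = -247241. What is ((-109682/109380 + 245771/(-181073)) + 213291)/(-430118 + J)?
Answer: -2112172312139287/6707806499260830 ≈ -0.31488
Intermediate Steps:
((-109682/109380 + 245771/(-181073)) + 213291)/(-430118 + J) = ((-109682/109380 + 245771/(-181073)) + 213291)/(-430118 - 247241) = ((-109682*1/109380 + 245771*(-1/181073)) + 213291)/(-677359) = ((-54841/54690 - 245771/181073) + 213291)*(-1/677359) = (-23371440383/9902882370 + 213291)*(-1/677359) = (2112172312139287/9902882370)*(-1/677359) = -2112172312139287/6707806499260830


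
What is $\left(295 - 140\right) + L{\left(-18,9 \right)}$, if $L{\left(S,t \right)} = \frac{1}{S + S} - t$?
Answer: $\frac{5255}{36} \approx 145.97$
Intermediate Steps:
$L{\left(S,t \right)} = \frac{1}{2 S} - t$
$\left(295 - 140\right) + L{\left(-18,9 \right)} = \left(295 - 140\right) + \left(\frac{1}{2 \left(-18\right)} - 9\right) = 155 + \left(\frac{1}{2} \left(- \frac{1}{18}\right) - 9\right) = 155 - \frac{325}{36} = \frac{5255}{36}$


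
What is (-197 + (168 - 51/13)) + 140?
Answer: 1392/13 ≈ 107.08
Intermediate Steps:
(-197 + (168 - 51/13)) + 140 = (-197 + 2133/13) + 140 = -428/13 + 140 = 1392/13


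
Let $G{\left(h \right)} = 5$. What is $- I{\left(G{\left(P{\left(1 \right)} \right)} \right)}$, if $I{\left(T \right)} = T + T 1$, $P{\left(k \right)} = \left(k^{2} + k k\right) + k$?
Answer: $-10$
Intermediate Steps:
$P{\left(k \right)} = k + 2 k^{2}$ ($P{\left(k \right)} = \left(k^{2} + k^{2}\right) + k = 2 k^{2} + k = k + 2 k^{2}$)
$I{\left(T \right)} = 2 T$ ($I{\left(T \right)} = T + T = 2 T$)
$- I{\left(G{\left(P{\left(1 \right)} \right)} \right)} = - 2 \cdot 5 = \left(-1\right) 10 = -10$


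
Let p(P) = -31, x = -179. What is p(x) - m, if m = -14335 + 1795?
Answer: 12509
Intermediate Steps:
m = -12540
p(x) - m = -31 - 1*(-12540) = -31 + 12540 = 12509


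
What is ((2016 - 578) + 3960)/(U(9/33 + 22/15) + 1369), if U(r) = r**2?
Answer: 73480275/18676697 ≈ 3.9343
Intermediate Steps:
((2016 - 578) + 3960)/(U(9/33 + 22/15) + 1369) = ((2016 - 578) + 3960)/((9/33 + 22/15)**2 + 1369) = (1438 + 3960)/((9*(1/33) + 22*(1/15))**2 + 1369) = 5398/((3/11 + 22/15)**2 + 1369) = 5398/((287/165)**2 + 1369) = 5398/(82369/27225 + 1369) = 5398/(37353394/27225) = 5398*(27225/37353394) = 73480275/18676697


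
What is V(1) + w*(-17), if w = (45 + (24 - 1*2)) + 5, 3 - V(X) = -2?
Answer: -1219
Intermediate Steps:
V(X) = 5 (V(X) = 3 - 1*(-2) = 3 + 2 = 5)
w = 72 (w = (45 + (24 - 2)) + 5 = (45 + 22) + 5 = 67 + 5 = 72)
V(1) + w*(-17) = 5 + 72*(-17) = 5 - 1224 = -1219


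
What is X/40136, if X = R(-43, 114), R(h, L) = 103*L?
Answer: 5871/20068 ≈ 0.29256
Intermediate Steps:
X = 11742 (X = 103*114 = 11742)
X/40136 = 11742/40136 = 11742*(1/40136) = 5871/20068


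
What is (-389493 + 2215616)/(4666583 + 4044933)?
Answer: 1826123/8711516 ≈ 0.20962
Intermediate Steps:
(-389493 + 2215616)/(4666583 + 4044933) = 1826123/8711516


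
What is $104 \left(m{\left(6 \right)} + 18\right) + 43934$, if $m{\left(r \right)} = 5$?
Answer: $46326$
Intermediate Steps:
$104 \left(m{\left(6 \right)} + 18\right) + 43934 = 104 \left(5 + 18\right) + 43934 = 104 \cdot 23 + 43934 = 2392 + 43934 = 46326$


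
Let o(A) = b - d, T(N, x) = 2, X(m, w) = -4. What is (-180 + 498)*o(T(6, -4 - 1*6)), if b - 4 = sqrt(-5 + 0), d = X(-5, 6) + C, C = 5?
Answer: 954 + 318*I*sqrt(5) ≈ 954.0 + 711.07*I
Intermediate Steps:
d = 1 (d = -4 + 5 = 1)
b = 4 + I*sqrt(5) (b = 4 + sqrt(-5 + 0) = 4 + sqrt(-5) = 4 + I*sqrt(5) ≈ 4.0 + 2.2361*I)
o(A) = 3 + I*sqrt(5) (o(A) = (4 + I*sqrt(5)) - 1*1 = (4 + I*sqrt(5)) - 1 = 3 + I*sqrt(5))
(-180 + 498)*o(T(6, -4 - 1*6)) = (-180 + 498)*(3 + I*sqrt(5)) = 318*(3 + I*sqrt(5)) = 954 + 318*I*sqrt(5)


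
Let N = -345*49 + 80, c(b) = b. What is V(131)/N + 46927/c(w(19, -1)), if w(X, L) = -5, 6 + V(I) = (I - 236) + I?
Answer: -6316375/673 ≈ -9385.4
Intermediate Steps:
V(I) = -242 + 2*I (V(I) = -6 + ((I - 236) + I) = -6 + ((-236 + I) + I) = -6 + (-236 + 2*I) = -242 + 2*I)
N = -16825 (N = -16905 + 80 = -16825)
V(131)/N + 46927/c(w(19, -1)) = (-242 + 2*131)/(-16825) + 46927/(-5) = (-242 + 262)*(-1/16825) + 46927*(-1/5) = 20*(-1/16825) - 46927/5 = -4/3365 - 46927/5 = -6316375/673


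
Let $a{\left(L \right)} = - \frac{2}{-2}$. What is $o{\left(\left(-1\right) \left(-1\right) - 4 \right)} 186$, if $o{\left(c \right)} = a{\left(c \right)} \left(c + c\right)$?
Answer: $-1116$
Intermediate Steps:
$a{\left(L \right)} = 1$ ($a{\left(L \right)} = \left(-2\right) \left(- \frac{1}{2}\right) = 1$)
$o{\left(c \right)} = 2 c$ ($o{\left(c \right)} = 1 \left(c + c\right) = 1 \cdot 2 c = 2 c$)
$o{\left(\left(-1\right) \left(-1\right) - 4 \right)} 186 = 2 \left(\left(-1\right) \left(-1\right) - 4\right) 186 = 2 \left(1 - 4\right) 186 = 2 \left(-3\right) 186 = \left(-6\right) 186 = -1116$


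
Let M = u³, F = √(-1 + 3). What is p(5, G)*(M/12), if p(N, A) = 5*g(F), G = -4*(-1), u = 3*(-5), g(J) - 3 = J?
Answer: -16875/4 - 5625*√2/4 ≈ -6207.5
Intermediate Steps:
F = √2 ≈ 1.4142
g(J) = 3 + J
u = -15
G = 4
p(N, A) = 15 + 5*√2 (p(N, A) = 5*(3 + √2) = 15 + 5*√2)
M = -3375 (M = (-15)³ = -3375)
p(5, G)*(M/12) = (15 + 5*√2)*(-3375/12) = (15 + 5*√2)*(-3375*1/12) = (15 + 5*√2)*(-1125/4) = -16875/4 - 5625*√2/4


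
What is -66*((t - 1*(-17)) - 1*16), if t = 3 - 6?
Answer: 132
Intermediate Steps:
t = -3
-66*((t - 1*(-17)) - 1*16) = -66*((-3 - 1*(-17)) - 1*16) = -66*((-3 + 17) - 16) = -66*(14 - 16) = -66*(-2) = 132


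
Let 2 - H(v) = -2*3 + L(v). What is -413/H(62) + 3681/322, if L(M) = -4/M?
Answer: -800579/20125 ≈ -39.780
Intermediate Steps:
H(v) = 8 + 4/v (H(v) = 2 - (-2*3 - 4/v) = 2 - (-6 - 4/v) = 2 + (6 + 4/v) = 8 + 4/v)
-413/H(62) + 3681/322 = -413/(8 + 4/62) + 3681/322 = -413/(8 + 4*(1/62)) + 3681*(1/322) = -413/(8 + 2/31) + 3681/322 = -413/250/31 + 3681/322 = -413*31/250 + 3681/322 = -12803/250 + 3681/322 = -800579/20125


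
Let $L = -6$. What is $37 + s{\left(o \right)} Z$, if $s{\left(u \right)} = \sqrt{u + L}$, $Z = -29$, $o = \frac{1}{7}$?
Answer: $37 - \frac{29 i \sqrt{287}}{7} \approx 37.0 - 70.184 i$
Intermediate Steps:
$o = \frac{1}{7} \approx 0.14286$
$s{\left(u \right)} = \sqrt{-6 + u}$ ($s{\left(u \right)} = \sqrt{u - 6} = \sqrt{-6 + u}$)
$37 + s{\left(o \right)} Z = 37 + \sqrt{-6 + \frac{1}{7}} \left(-29\right) = 37 + \sqrt{- \frac{41}{7}} \left(-29\right) = 37 + \frac{i \sqrt{287}}{7} \left(-29\right) = 37 - \frac{29 i \sqrt{287}}{7}$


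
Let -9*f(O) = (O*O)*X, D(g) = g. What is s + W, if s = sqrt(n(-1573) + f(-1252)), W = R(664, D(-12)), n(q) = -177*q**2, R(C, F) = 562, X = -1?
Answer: 562 + I*sqrt(3940038593)/3 ≈ 562.0 + 20923.0*I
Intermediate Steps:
f(O) = O**2/9 (f(O) = -O*O*(-1)/9 = -O**2*(-1)/9 = -(-1)*O**2/9 = O**2/9)
W = 562
s = I*sqrt(3940038593)/3 (s = sqrt(-177*(-1573)**2 + (1/9)*(-1252)**2) = sqrt(-177*2474329 + (1/9)*1567504) = sqrt(-437956233 + 1567504/9) = sqrt(-3940038593/9) = I*sqrt(3940038593)/3 ≈ 20923.0*I)
s + W = I*sqrt(3940038593)/3 + 562 = 562 + I*sqrt(3940038593)/3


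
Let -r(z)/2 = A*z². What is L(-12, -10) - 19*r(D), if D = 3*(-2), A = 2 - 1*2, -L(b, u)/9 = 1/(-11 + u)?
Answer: 3/7 ≈ 0.42857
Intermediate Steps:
L(b, u) = -9/(-11 + u)
A = 0 (A = 2 - 2 = 0)
D = -6
r(z) = 0 (r(z) = -0*z² = -2*0 = 0)
L(-12, -10) - 19*r(D) = -9/(-11 - 10) - 19*0 = -9/(-21) + 0 = -9*(-1/21) + 0 = 3/7 + 0 = 3/7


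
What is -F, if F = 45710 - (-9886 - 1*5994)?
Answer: -61590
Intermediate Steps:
F = 61590 (F = 45710 - (-9886 - 5994) = 45710 - 1*(-15880) = 45710 + 15880 = 61590)
-F = -1*61590 = -61590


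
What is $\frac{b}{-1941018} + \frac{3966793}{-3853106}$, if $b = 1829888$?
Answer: $- \frac{7375184523701}{3739474050954} \approx -1.9723$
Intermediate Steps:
$\frac{b}{-1941018} + \frac{3966793}{-3853106} = \frac{1829888}{-1941018} + \frac{3966793}{-3853106} = 1829888 \left(- \frac{1}{1941018}\right) + 3966793 \left(- \frac{1}{3853106}\right) = - \frac{914944}{970509} - \frac{3966793}{3853106} = - \frac{7375184523701}{3739474050954}$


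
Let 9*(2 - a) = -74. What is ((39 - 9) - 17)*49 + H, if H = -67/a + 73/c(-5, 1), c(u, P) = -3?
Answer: 167287/276 ≈ 606.11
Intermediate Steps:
a = 92/9 (a = 2 - ⅑*(-74) = 2 + 74/9 = 92/9 ≈ 10.222)
H = -8525/276 (H = -67/92/9 + 73/(-3) = -67*9/92 + 73*(-⅓) = -603/92 - 73/3 = -8525/276 ≈ -30.888)
((39 - 9) - 17)*49 + H = ((39 - 9) - 17)*49 - 8525/276 = (30 - 17)*49 - 8525/276 = 13*49 - 8525/276 = 637 - 8525/276 = 167287/276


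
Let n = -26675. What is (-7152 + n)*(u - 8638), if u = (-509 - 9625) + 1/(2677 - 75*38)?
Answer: 109855110639/173 ≈ 6.3500e+8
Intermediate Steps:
u = -1753183/173 (u = -10134 + 1/(2677 - 2850) = -10134 + 1/(-173) = -10134 - 1/173 = -1753183/173 ≈ -10134.)
(-7152 + n)*(u - 8638) = (-7152 - 26675)*(-1753183/173 - 8638) = -33827*(-3247557/173) = 109855110639/173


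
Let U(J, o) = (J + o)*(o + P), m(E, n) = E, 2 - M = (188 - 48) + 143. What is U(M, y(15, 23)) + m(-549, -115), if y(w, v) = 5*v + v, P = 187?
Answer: -47024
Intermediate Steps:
M = -281 (M = 2 - ((188 - 48) + 143) = 2 - (140 + 143) = 2 - 1*283 = 2 - 283 = -281)
y(w, v) = 6*v
U(J, o) = (187 + o)*(J + o) (U(J, o) = (J + o)*(o + 187) = (J + o)*(187 + o) = (187 + o)*(J + o))
U(M, y(15, 23)) + m(-549, -115) = ((6*23)² + 187*(-281) + 187*(6*23) - 1686*23) - 549 = (138² - 52547 + 187*138 - 281*138) - 549 = (19044 - 52547 + 25806 - 38778) - 549 = -46475 - 549 = -47024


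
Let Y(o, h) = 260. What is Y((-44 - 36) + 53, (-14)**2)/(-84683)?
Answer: -260/84683 ≈ -0.0030703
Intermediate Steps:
Y((-44 - 36) + 53, (-14)**2)/(-84683) = 260/(-84683) = 260*(-1/84683) = -260/84683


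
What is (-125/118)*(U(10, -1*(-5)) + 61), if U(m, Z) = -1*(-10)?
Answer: -8875/118 ≈ -75.212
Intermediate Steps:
U(m, Z) = 10
(-125/118)*(U(10, -1*(-5)) + 61) = (-125/118)*(10 + 61) = -125*1/118*71 = -125/118*71 = -8875/118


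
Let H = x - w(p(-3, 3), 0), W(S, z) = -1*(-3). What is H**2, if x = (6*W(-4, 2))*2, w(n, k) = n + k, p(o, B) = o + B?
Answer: 1296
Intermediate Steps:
p(o, B) = B + o
w(n, k) = k + n
W(S, z) = 3
x = 36 (x = (6*3)*2 = 18*2 = 36)
H = 36 (H = 36 - (0 + (3 - 3)) = 36 - (0 + 0) = 36 - 1*0 = 36 + 0 = 36)
H**2 = 36**2 = 1296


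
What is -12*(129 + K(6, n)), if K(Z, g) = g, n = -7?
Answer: -1464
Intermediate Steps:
-12*(129 + K(6, n)) = -12*(129 - 7) = -12*122 = -1464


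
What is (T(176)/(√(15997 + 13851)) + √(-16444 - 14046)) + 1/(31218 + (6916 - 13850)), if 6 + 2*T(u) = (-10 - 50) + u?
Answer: 1/24284 + 55*√7462/14924 + I*√30490 ≈ 0.31839 + 174.61*I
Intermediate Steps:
T(u) = -33 + u/2 (T(u) = -3 + ((-10 - 50) + u)/2 = -3 + (-60 + u)/2 = -3 + (-30 + u/2) = -33 + u/2)
(T(176)/(√(15997 + 13851)) + √(-16444 - 14046)) + 1/(31218 + (6916 - 13850)) = ((-33 + (½)*176)/(√(15997 + 13851)) + √(-16444 - 14046)) + 1/(31218 + (6916 - 13850)) = ((-33 + 88)/(√29848) + √(-30490)) + 1/(31218 - 6934) = (55/((2*√7462)) + I*√30490) + 1/24284 = (55*(√7462/14924) + I*√30490) + 1/24284 = (55*√7462/14924 + I*√30490) + 1/24284 = 1/24284 + 55*√7462/14924 + I*√30490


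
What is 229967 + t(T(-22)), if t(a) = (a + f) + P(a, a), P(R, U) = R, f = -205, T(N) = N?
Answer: 229718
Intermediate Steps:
t(a) = -205 + 2*a (t(a) = (a - 205) + a = (-205 + a) + a = -205 + 2*a)
229967 + t(T(-22)) = 229967 + (-205 + 2*(-22)) = 229967 + (-205 - 44) = 229967 - 249 = 229718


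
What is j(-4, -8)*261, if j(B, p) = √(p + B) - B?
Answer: 1044 + 522*I*√3 ≈ 1044.0 + 904.13*I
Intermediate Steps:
j(B, p) = √(B + p) - B
j(-4, -8)*261 = (√(-4 - 8) - 1*(-4))*261 = (√(-12) + 4)*261 = (2*I*√3 + 4)*261 = (4 + 2*I*√3)*261 = 1044 + 522*I*√3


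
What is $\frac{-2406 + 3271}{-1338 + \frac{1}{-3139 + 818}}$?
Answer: $- \frac{2007665}{3105499} \approx -0.64649$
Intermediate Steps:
$\frac{-2406 + 3271}{-1338 + \frac{1}{-3139 + 818}} = \frac{865}{-1338 + \frac{1}{-2321}} = \frac{865}{-1338 - \frac{1}{2321}} = \frac{865}{- \frac{3105499}{2321}} = 865 \left(- \frac{2321}{3105499}\right) = - \frac{2007665}{3105499}$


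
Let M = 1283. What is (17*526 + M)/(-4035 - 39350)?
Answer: -2045/8677 ≈ -0.23568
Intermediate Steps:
(17*526 + M)/(-4035 - 39350) = (17*526 + 1283)/(-4035 - 39350) = (8942 + 1283)/(-43385) = 10225*(-1/43385) = -2045/8677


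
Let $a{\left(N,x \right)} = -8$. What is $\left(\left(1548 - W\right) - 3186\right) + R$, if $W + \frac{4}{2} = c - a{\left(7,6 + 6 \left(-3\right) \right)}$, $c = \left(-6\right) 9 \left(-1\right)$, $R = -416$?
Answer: $-2114$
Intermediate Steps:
$c = 54$ ($c = \left(-54\right) \left(-1\right) = 54$)
$W = 60$ ($W = -2 + \left(54 - -8\right) = -2 + \left(54 + 8\right) = -2 + 62 = 60$)
$\left(\left(1548 - W\right) - 3186\right) + R = \left(\left(1548 - 60\right) - 3186\right) - 416 = \left(1488 - 3186\right) - 416 = -1698 - 416 = -2114$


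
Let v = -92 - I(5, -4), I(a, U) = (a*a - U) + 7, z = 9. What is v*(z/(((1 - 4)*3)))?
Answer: 128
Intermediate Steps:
I(a, U) = 7 + a**2 - U (I(a, U) = (a**2 - U) + 7 = 7 + a**2 - U)
v = -128 (v = -92 - (7 + 5**2 - 1*(-4)) = -92 - (7 + 25 + 4) = -92 - 1*36 = -92 - 36 = -128)
v*(z/(((1 - 4)*3))) = -1152/((1 - 4)*3) = -1152/((-3*3)) = -1152/(-9) = -1152*(-1)/9 = -128*(-1) = 128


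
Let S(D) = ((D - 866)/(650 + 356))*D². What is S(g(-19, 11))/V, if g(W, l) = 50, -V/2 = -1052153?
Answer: -510000/529232959 ≈ -0.00096366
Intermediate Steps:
V = 2104306 (V = -2*(-1052153) = 2104306)
S(D) = D²*(-433/503 + D/1006) (S(D) = ((-866 + D)/1006)*D² = ((-866 + D)*(1/1006))*D² = (-433/503 + D/1006)*D² = D²*(-433/503 + D/1006))
S(g(-19, 11))/V = ((1/1006)*50²*(-866 + 50))/2104306 = ((1/1006)*2500*(-816))*(1/2104306) = -1020000/503*1/2104306 = -510000/529232959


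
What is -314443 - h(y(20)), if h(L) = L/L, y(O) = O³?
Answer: -314444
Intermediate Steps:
h(L) = 1
-314443 - h(y(20)) = -314443 - 1*1 = -314443 - 1 = -314444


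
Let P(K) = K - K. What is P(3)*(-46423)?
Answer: 0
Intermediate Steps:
P(K) = 0
P(3)*(-46423) = 0*(-46423) = 0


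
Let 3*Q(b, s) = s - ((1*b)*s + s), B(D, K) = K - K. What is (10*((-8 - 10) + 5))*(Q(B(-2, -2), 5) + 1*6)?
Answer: -780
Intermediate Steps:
B(D, K) = 0
Q(b, s) = -b*s/3 (Q(b, s) = (s - ((1*b)*s + s))/3 = (s - (b*s + s))/3 = (s - (s + b*s))/3 = (s + (-s - b*s))/3 = (-b*s)/3 = -b*s/3)
(10*((-8 - 10) + 5))*(Q(B(-2, -2), 5) + 1*6) = (10*((-8 - 10) + 5))*(-1/3*0*5 + 1*6) = (10*(-18 + 5))*(0 + 6) = (10*(-13))*6 = -130*6 = -780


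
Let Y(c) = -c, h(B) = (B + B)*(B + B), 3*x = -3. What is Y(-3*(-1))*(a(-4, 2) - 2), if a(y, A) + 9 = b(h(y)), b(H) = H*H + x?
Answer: -12252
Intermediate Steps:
x = -1 (x = (1/3)*(-3) = -1)
h(B) = 4*B**2 (h(B) = (2*B)*(2*B) = 4*B**2)
b(H) = -1 + H**2 (b(H) = H*H - 1 = H**2 - 1 = -1 + H**2)
a(y, A) = -10 + 16*y**4 (a(y, A) = -9 + (-1 + (4*y**2)**2) = -9 + (-1 + 16*y**4) = -10 + 16*y**4)
Y(-3*(-1))*(a(-4, 2) - 2) = (-(-3)*(-1))*((-10 + 16*(-4)**4) - 2) = (-1*3)*((-10 + 16*256) - 2) = -3*((-10 + 4096) - 2) = -3*(4086 - 2) = -3*4084 = -12252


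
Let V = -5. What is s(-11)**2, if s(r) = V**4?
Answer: 390625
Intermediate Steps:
s(r) = 625 (s(r) = (-5)**4 = 625)
s(-11)**2 = 625**2 = 390625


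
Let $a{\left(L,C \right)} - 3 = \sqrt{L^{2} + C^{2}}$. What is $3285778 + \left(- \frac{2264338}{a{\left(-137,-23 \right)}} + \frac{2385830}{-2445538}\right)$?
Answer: $\frac{77506614404668829}{23585991241} - \frac{2264338 \sqrt{19298}}{19289} \approx 3.2698 \cdot 10^{6}$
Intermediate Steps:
$a{\left(L,C \right)} = 3 + \sqrt{C^{2} + L^{2}}$ ($a{\left(L,C \right)} = 3 + \sqrt{L^{2} + C^{2}} = 3 + \sqrt{C^{2} + L^{2}}$)
$3285778 + \left(- \frac{2264338}{a{\left(-137,-23 \right)}} + \frac{2385830}{-2445538}\right) = 3285778 + \left(- \frac{2264338}{3 + \sqrt{\left(-23\right)^{2} + \left(-137\right)^{2}}} + \frac{2385830}{-2445538}\right) = 3285778 + \left(- \frac{2264338}{3 + \sqrt{529 + 18769}} + 2385830 \left(- \frac{1}{2445538}\right)\right) = 3285778 - \left(\frac{1192915}{1222769} + \frac{2264338}{3 + \sqrt{19298}}\right) = \frac{4017746286367}{1222769} - \frac{2264338}{3 + \sqrt{19298}}$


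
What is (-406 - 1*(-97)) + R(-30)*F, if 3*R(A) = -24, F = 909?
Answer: -7581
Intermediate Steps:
R(A) = -8 (R(A) = (1/3)*(-24) = -8)
(-406 - 1*(-97)) + R(-30)*F = (-406 - 1*(-97)) - 8*909 = (-406 + 97) - 7272 = -309 - 7272 = -7581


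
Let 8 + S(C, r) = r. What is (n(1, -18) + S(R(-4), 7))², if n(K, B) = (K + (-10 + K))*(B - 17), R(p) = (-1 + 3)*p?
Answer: 77841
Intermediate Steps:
R(p) = 2*p
n(K, B) = (-17 + B)*(-10 + 2*K) (n(K, B) = (-10 + 2*K)*(-17 + B) = (-17 + B)*(-10 + 2*K))
S(C, r) = -8 + r
(n(1, -18) + S(R(-4), 7))² = ((170 - 34*1 - 10*(-18) + 2*(-18)*1) + (-8 + 7))² = ((170 - 34 + 180 - 36) - 1)² = (280 - 1)² = 279² = 77841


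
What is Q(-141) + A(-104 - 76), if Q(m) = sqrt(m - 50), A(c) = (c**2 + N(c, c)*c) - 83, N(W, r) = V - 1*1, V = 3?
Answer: 31957 + I*sqrt(191) ≈ 31957.0 + 13.82*I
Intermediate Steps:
N(W, r) = 2 (N(W, r) = 3 - 1*1 = 3 - 1 = 2)
A(c) = -83 + c**2 + 2*c (A(c) = (c**2 + 2*c) - 83 = -83 + c**2 + 2*c)
Q(m) = sqrt(-50 + m)
Q(-141) + A(-104 - 76) = sqrt(-50 - 141) + (-83 + (-104 - 76)**2 + 2*(-104 - 76)) = sqrt(-191) + (-83 + (-180)**2 + 2*(-180)) = I*sqrt(191) + (-83 + 32400 - 360) = I*sqrt(191) + 31957 = 31957 + I*sqrt(191)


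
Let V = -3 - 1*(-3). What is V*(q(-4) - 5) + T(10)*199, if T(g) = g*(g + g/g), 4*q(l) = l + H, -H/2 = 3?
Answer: 21890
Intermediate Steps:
H = -6 (H = -2*3 = -6)
V = 0 (V = -3 + 3 = 0)
q(l) = -3/2 + l/4 (q(l) = (l - 6)/4 = (-6 + l)/4 = -3/2 + l/4)
T(g) = g*(1 + g) (T(g) = g*(g + 1) = g*(1 + g))
V*(q(-4) - 5) + T(10)*199 = 0*((-3/2 + (1/4)*(-4)) - 5) + (10*(1 + 10))*199 = 0*((-3/2 - 1) - 5) + (10*11)*199 = 0*(-5/2 - 5) + 110*199 = 0*(-15/2) + 21890 = 0 + 21890 = 21890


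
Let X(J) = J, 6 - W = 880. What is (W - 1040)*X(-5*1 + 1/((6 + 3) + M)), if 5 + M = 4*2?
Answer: 18821/2 ≈ 9410.5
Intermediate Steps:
M = 3 (M = -5 + 4*2 = -5 + 8 = 3)
W = -874 (W = 6 - 1*880 = 6 - 880 = -874)
(W - 1040)*X(-5*1 + 1/((6 + 3) + M)) = (-874 - 1040)*(-5*1 + 1/((6 + 3) + 3)) = -1914*(-5 + 1/(9 + 3)) = -1914*(-5 + 1/12) = -1914*(-59/12) = 18821/2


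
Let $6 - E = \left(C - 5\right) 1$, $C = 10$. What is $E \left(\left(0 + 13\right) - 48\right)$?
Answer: $-35$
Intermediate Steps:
$E = 1$ ($E = 6 - \left(10 - 5\right) 1 = 6 - 5 \cdot 1 = 6 - 5 = 1$)
$E \left(\left(0 + 13\right) - 48\right) = 1 \left(\left(0 + 13\right) - 48\right) = 1 \left(13 - 48\right) = 1 \left(-35\right) = -35$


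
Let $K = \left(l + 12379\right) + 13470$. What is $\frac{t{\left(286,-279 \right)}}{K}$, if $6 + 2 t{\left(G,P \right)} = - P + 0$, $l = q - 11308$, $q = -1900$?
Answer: $\frac{273}{25282} \approx 0.010798$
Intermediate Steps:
$l = -13208$ ($l = -1900 - 11308 = -13208$)
$t{\left(G,P \right)} = -3 - \frac{P}{2}$ ($t{\left(G,P \right)} = -3 + \frac{- P + 0}{2} = -3 + \frac{\left(-1\right) P}{2} = -3 - \frac{P}{2}$)
$K = 12641$ ($K = \left(-13208 + 12379\right) + 13470 = -829 + 13470 = 12641$)
$\frac{t{\left(286,-279 \right)}}{K} = \frac{-3 - - \frac{279}{2}}{12641} = \left(-3 + \frac{279}{2}\right) \frac{1}{12641} = \frac{273}{2} \cdot \frac{1}{12641} = \frac{273}{25282}$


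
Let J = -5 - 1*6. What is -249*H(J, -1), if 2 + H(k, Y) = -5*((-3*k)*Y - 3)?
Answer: -44322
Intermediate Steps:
J = -11 (J = -5 - 6 = -11)
H(k, Y) = 13 + 15*Y*k (H(k, Y) = -2 - 5*((-3*k)*Y - 3) = -2 - 5*(-3*Y*k - 3) = -2 - 5*(-3 - 3*Y*k) = -2 + (15 + 15*Y*k) = 13 + 15*Y*k)
-249*H(J, -1) = -249*(13 + 15*(-1)*(-11)) = -249*(13 + 165) = -249*178 = -44322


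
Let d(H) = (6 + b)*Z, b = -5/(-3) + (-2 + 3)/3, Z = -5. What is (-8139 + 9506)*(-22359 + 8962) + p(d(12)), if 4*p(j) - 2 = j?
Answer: -36627417/2 ≈ -1.8314e+7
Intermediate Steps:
b = 2 (b = -5*(-1/3) + 1*(1/3) = 5/3 + 1/3 = 2)
d(H) = -40 (d(H) = (6 + 2)*(-5) = 8*(-5) = -40)
p(j) = 1/2 + j/4
(-8139 + 9506)*(-22359 + 8962) + p(d(12)) = (-8139 + 9506)*(-22359 + 8962) + (1/2 + (1/4)*(-40)) = 1367*(-13397) + (1/2 - 10) = -18313699 - 19/2 = -36627417/2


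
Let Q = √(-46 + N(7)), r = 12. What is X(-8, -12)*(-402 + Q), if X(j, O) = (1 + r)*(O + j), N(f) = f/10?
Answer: 104520 - 26*I*√4530 ≈ 1.0452e+5 - 1749.9*I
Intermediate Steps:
N(f) = f/10 (N(f) = f*(⅒) = f/10)
Q = I*√4530/10 (Q = √(-46 + (⅒)*7) = √(-46 + 7/10) = √(-453/10) = I*√4530/10 ≈ 6.7305*I)
X(j, O) = 13*O + 13*j (X(j, O) = (1 + 12)*(O + j) = 13*(O + j) = 13*O + 13*j)
X(-8, -12)*(-402 + Q) = (13*(-12) + 13*(-8))*(-402 + I*√4530/10) = (-156 - 104)*(-402 + I*√4530/10) = -260*(-402 + I*√4530/10) = 104520 - 26*I*√4530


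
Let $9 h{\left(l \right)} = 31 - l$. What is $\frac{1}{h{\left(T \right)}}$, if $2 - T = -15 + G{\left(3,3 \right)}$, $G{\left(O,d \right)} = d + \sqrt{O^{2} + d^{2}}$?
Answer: $\frac{153}{271} - \frac{27 \sqrt{2}}{271} \approx 0.42368$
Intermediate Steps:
$T = 14 - 3 \sqrt{2}$ ($T = 2 - \left(-15 + \left(3 + \sqrt{3^{2} + 3^{2}}\right)\right) = 2 - \left(-15 + \left(3 + \sqrt{9 + 9}\right)\right) = 2 - \left(-15 + \left(3 + \sqrt{18}\right)\right) = 2 - \left(-15 + \left(3 + 3 \sqrt{2}\right)\right) = 2 - \left(-12 + 3 \sqrt{2}\right) = 2 + \left(12 - 3 \sqrt{2}\right) = 14 - 3 \sqrt{2} \approx 9.7574$)
$h{\left(l \right)} = \frac{31}{9} - \frac{l}{9}$ ($h{\left(l \right)} = \frac{31 - l}{9} = \frac{31}{9} - \frac{l}{9}$)
$\frac{1}{h{\left(T \right)}} = \frac{1}{\frac{31}{9} - \frac{14 - 3 \sqrt{2}}{9}} = \frac{1}{\frac{31}{9} - \left(\frac{14}{9} - \frac{\sqrt{2}}{3}\right)} = \frac{1}{\frac{17}{9} + \frac{\sqrt{2}}{3}}$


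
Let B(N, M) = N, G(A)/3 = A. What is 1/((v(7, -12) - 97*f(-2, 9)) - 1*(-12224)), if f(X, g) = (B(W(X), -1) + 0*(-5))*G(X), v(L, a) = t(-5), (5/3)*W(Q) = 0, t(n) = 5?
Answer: 1/12229 ≈ 8.1773e-5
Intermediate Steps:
G(A) = 3*A
W(Q) = 0 (W(Q) = (3/5)*0 = 0)
v(L, a) = 5
f(X, g) = 0 (f(X, g) = (0 + 0*(-5))*(3*X) = (0 + 0)*(3*X) = 0*(3*X) = 0)
1/((v(7, -12) - 97*f(-2, 9)) - 1*(-12224)) = 1/((5 - 97*0) - 1*(-12224)) = 1/((5 + 0) + 12224) = 1/(5 + 12224) = 1/12229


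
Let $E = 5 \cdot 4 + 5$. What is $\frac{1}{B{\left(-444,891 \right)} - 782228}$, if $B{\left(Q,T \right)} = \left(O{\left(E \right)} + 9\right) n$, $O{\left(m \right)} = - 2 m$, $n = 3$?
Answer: $- \frac{1}{782351} \approx -1.2782 \cdot 10^{-6}$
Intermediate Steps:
$E = 25$ ($E = 20 + 5 = 25$)
$B{\left(Q,T \right)} = -123$ ($B{\left(Q,T \right)} = \left(\left(-2\right) 25 + 9\right) 3 = \left(-50 + 9\right) 3 = \left(-41\right) 3 = -123$)
$\frac{1}{B{\left(-444,891 \right)} - 782228} = \frac{1}{-123 - 782228} = \frac{1}{-782351} = - \frac{1}{782351}$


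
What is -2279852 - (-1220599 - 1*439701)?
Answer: -619552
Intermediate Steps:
-2279852 - (-1220599 - 1*439701) = -2279852 - (-1220599 - 439701) = -2279852 - 1*(-1660300) = -2279852 + 1660300 = -619552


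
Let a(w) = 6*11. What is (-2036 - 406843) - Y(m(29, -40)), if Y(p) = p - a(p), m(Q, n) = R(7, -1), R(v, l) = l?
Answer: -408812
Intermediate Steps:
a(w) = 66
m(Q, n) = -1
Y(p) = -66 + p (Y(p) = p - 1*66 = p - 66 = -66 + p)
(-2036 - 406843) - Y(m(29, -40)) = (-2036 - 406843) - (-66 - 1) = -408879 - 1*(-67) = -408879 + 67 = -408812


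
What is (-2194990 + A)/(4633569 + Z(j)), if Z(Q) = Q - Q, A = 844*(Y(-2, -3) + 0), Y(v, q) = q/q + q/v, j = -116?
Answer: -730960/1544523 ≈ -0.47326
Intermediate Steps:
Y(v, q) = 1 + q/v
A = 2110 (A = 844*((-3 - 2)/(-2) + 0) = 844*(-½*(-5) + 0) = 844*(5/2 + 0) = 844*(5/2) = 2110)
Z(Q) = 0
(-2194990 + A)/(4633569 + Z(j)) = (-2194990 + 2110)/(4633569 + 0) = -2192880/4633569 = -2192880*1/4633569 = -730960/1544523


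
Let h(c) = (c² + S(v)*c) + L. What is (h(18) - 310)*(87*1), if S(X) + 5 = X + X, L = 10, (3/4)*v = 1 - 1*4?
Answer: -18270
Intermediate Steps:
v = -4 (v = 4*(1 - 1*4)/3 = 4*(1 - 4)/3 = (4/3)*(-3) = -4)
S(X) = -5 + 2*X (S(X) = -5 + (X + X) = -5 + 2*X)
h(c) = 10 + c² - 13*c (h(c) = (c² + (-5 + 2*(-4))*c) + 10 = (c² + (-5 - 8)*c) + 10 = (c² - 13*c) + 10 = 10 + c² - 13*c)
(h(18) - 310)*(87*1) = ((10 + 18² - 13*18) - 310)*(87*1) = ((10 + 324 - 234) - 310)*87 = (100 - 310)*87 = -210*87 = -18270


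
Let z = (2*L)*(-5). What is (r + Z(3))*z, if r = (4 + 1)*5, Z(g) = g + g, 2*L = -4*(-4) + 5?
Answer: -3255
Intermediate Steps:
L = 21/2 (L = (-4*(-4) + 5)/2 = (16 + 5)/2 = (1/2)*21 = 21/2 ≈ 10.500)
Z(g) = 2*g
z = -105 (z = (2*(21/2))*(-5) = 21*(-5) = -105)
r = 25 (r = 5*5 = 25)
(r + Z(3))*z = (25 + 2*3)*(-105) = (25 + 6)*(-105) = 31*(-105) = -3255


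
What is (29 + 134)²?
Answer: 26569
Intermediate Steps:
(29 + 134)² = 163² = 26569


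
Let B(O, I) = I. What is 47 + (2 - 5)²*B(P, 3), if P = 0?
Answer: 74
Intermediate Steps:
47 + (2 - 5)²*B(P, 3) = 47 + (2 - 5)²*3 = 47 + (-3)²*3 = 47 + 9*3 = 47 + 27 = 74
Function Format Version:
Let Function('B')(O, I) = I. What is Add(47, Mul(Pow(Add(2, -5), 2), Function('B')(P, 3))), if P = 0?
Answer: 74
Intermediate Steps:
Add(47, Mul(Pow(Add(2, -5), 2), Function('B')(P, 3))) = Add(47, Mul(Pow(Add(2, -5), 2), 3)) = Add(47, Mul(Pow(-3, 2), 3)) = Add(47, Mul(9, 3)) = Add(47, 27) = 74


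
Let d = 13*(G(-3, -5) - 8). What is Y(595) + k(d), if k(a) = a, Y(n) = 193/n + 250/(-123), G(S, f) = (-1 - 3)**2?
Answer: 7486229/73185 ≈ 102.29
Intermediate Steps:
G(S, f) = 16 (G(S, f) = (-4)**2 = 16)
Y(n) = -250/123 + 193/n (Y(n) = 193/n + 250*(-1/123) = 193/n - 250/123 = -250/123 + 193/n)
d = 104 (d = 13*(16 - 8) = 13*8 = 104)
Y(595) + k(d) = (-250/123 + 193/595) + 104 = -125011/73185 + 104 = 7486229/73185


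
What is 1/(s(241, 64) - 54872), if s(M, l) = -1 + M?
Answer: -1/54632 ≈ -1.8304e-5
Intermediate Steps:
1/(s(241, 64) - 54872) = 1/((-1 + 241) - 54872) = 1/(240 - 54872) = 1/(-54632) = -1/54632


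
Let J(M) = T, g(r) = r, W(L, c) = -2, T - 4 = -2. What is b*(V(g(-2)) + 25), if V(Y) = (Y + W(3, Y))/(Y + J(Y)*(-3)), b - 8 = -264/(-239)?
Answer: 55488/239 ≈ 232.17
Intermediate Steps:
T = 2 (T = 4 - 2 = 2)
J(M) = 2
b = 2176/239 (b = 8 - 264/(-239) = 8 - 264*(-1/239) = 8 + 264/239 = 2176/239 ≈ 9.1046)
V(Y) = (-2 + Y)/(-6 + Y) (V(Y) = (Y - 2)/(Y + 2*(-3)) = (-2 + Y)/(Y - 6) = (-2 + Y)/(-6 + Y))
b*(V(g(-2)) + 25) = 2176*((-2 - 2)/(-6 - 2) + 25)/239 = 2176*(-4/(-8) + 25)/239 = 2176*(-1/8*(-4) + 25)/239 = 2176*(1/2 + 25)/239 = (2176/239)*(51/2) = 55488/239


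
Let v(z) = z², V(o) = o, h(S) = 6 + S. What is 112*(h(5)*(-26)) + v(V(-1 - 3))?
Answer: -32016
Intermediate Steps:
112*(h(5)*(-26)) + v(V(-1 - 3)) = 112*((6 + 5)*(-26)) + (-1 - 3)² = 112*(11*(-26)) + (-4)² = 112*(-286) + 16 = -32032 + 16 = -32016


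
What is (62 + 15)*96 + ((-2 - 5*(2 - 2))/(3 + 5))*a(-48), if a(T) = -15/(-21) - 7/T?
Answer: 9934559/1344 ≈ 7391.8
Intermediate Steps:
a(T) = 5/7 - 7/T (a(T) = -15*(-1/21) - 7/T = 5/7 - 7/T)
(62 + 15)*96 + ((-2 - 5*(2 - 2))/(3 + 5))*a(-48) = (62 + 15)*96 + ((-2 - 5*(2 - 2))/(3 + 5))*(5/7 - 7/(-48)) = 77*96 + ((-2 - 5*0)/8)*(5/7 - 7*(-1/48)) = 7392 + ((-2 + 0)*(1/8))*(5/7 + 7/48) = 7392 - 2*1/8*(289/336) = 7392 - 1/4*289/336 = 7392 - 289/1344 = 9934559/1344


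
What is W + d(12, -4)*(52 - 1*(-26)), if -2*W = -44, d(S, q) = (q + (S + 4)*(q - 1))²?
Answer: 550390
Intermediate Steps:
d(S, q) = (q + (-1 + q)*(4 + S))² (d(S, q) = (q + (4 + S)*(-1 + q))² = (q + (-1 + q)*(4 + S))²)
W = 22 (W = -½*(-44) = 22)
W + d(12, -4)*(52 - 1*(-26)) = 22 + (-4 - 1*12 + 5*(-4) + 12*(-4))²*(52 - 1*(-26)) = 22 + (-4 - 12 - 20 - 48)²*(52 + 26) = 22 + (-84)²*78 = 22 + 7056*78 = 22 + 550368 = 550390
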